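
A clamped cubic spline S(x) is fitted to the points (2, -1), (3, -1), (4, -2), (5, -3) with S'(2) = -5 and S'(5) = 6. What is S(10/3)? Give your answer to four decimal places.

Put σ_i = S'' at the i-th knot. Here h = (1, 1, 1) and Δ = (0, -1, -1), so the interior equations h_(i-1)·σ_(i-1) + 2(h_(i-1)+h_i)·σ_i + h_i·σ_(i+1) = 6(Δ_i − Δ_(i-1)) read
  1·σ_0 + 4·σ_1 + 1·σ_2 = 6(Δ_1 - Δ_0) = -6
  1·σ_1 + 4·σ_2 + 1·σ_3 = 6(Δ_2 - Δ_1) = 0
Clamped end conditions give two more equations: 2h_0·σ_0 + h_0·σ_1 = 6(Δ_0 - S'(2)) = 30 and h_2·σ_2 + 2h_2·σ_3 = 6(S'(5) - Δ_2) = 42.
Solving the tridiagonal system: σ_0 = 52/3, σ_1 = -14/3, σ_2 = -14/3, σ_3 = 70/3.
On [3, 4], S(x) = -1 + 4/3·(x - 3) - 7/3·(x - 3)² + 0·(x - 3)³.
With (x - 3) = 1/3: S(10/3) = -22/27.

-0.8148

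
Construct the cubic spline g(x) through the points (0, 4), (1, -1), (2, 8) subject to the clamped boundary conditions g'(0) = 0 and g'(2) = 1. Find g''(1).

Put M_i = g'' at the i-th knot. Here h = (1, 1) and Δ = (-5, 9), so the interior equations h_(i-1)·M_(i-1) + 2(h_(i-1)+h_i)·M_i + h_i·M_(i+1) = 6(Δ_i − Δ_(i-1)) read
  1·M_0 + 4·M_1 + 1·M_2 = 6(Δ_1 - Δ_0) = 84
Clamped end conditions give two more equations: 2h_0·M_0 + h_0·M_1 = 6(Δ_0 - g'(0)) = -30 and h_1·M_1 + 2h_1·M_2 = 6(g'(2) - Δ_1) = -48.
Hence M_0 = -71/2, M_1 = 41, M_2 = -89/2.

41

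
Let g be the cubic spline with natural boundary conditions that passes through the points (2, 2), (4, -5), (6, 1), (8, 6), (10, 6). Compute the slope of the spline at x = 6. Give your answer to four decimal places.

3.8750

Write m_i for g''(x_i). With h_i = 2, 2, 2, 2 and divided differences Δ_i = -7/2, 3, 5/2, 0, the continuity of g' gives the tridiagonal system
  2·m_0 + 8·m_1 + 2·m_2 = 6(Δ_1 - Δ_0) = 39
  2·m_1 + 8·m_2 + 2·m_3 = 6(Δ_2 - Δ_1) = -3
  2·m_2 + 8·m_3 + 2·m_4 = 6(Δ_3 - Δ_2) = -15
Natural end conditions: m_0 = m_4 = 0.
Solving: m_0 = 0, m_1 = 291/56, m_2 = -9/7, m_3 = -87/56, m_4 = 0.
On [6, 8], g'(x) = b_2 + 2c_2·(x - 6) + 3d_2·(x - 6)² with b_2 = Δ_2 - h_2(2m_2 + m_3)/6 = 31/8, c_2 = m_2/2 = -9/14, d_2 = (m_3 - m_2)/(6h_2) = -5/224. So g'(6) = 31/8.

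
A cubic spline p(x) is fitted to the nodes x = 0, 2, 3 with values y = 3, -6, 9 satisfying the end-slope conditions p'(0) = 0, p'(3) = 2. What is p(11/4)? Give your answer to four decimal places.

6.9414

Write M_i for p''(x_i). With h_i = 2, 1 and divided differences Δ_i = -9/2, 15, the continuity of p' gives the tridiagonal system
  2·M_0 + 6·M_1 + 1·M_2 = 6(Δ_1 - Δ_0) = 117
Clamped end conditions give two more equations: 2h_0·M_0 + h_0·M_1 = 6(Δ_0 - p'(0)) = -27 and h_1·M_1 + 2h_1·M_2 = 6(p'(3) - Δ_1) = -78.
Solving the tridiagonal system: M_0 = -307/12, M_1 = 113/3, M_2 = -347/6.
On [2, 3], p(x) = -6 + 145/12·(x - 2) + 113/6·(x - 2)² - 191/12·(x - 2)³.
With (x - 2) = 3/4: p(11/4) = 1777/256.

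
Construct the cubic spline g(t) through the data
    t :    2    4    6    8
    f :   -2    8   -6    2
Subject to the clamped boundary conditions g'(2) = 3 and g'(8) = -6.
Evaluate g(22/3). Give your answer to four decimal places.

Write M_i for g''(x_i). With h_i = 2, 2, 2 and divided differences Δ_i = 5, -7, 4, the continuity of g' gives the tridiagonal system
  2·M_0 + 8·M_1 + 2·M_2 = 6(Δ_1 - Δ_0) = -72
  2·M_1 + 8·M_2 + 2·M_3 = 6(Δ_2 - Δ_1) = 66
Clamped end conditions give two more equations: 2h_0·M_0 + h_0·M_1 = 6(Δ_0 - g'(2)) = 12 and h_2·M_2 + 2h_2·M_3 = 6(g'(8) - Δ_2) = -60.
Solving: M_0 = 56/5, M_1 = -82/5, M_2 = 92/5, M_3 = -121/5.
On [6, 8], g(t) = -6 - 1/5·(t - 6) + 46/5·(t - 6)² - 71/20·(t - 6)³.
With (t - 6) = 4/3: g(22/3) = 226/135.

1.6741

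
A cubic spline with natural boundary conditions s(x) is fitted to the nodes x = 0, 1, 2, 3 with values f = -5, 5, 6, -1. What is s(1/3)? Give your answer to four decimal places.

With M_i denoting the second derivative at x_i, h_i = 1, 1, 1, and Δ_i = (y_(i+1) − y_i)/h_i = 10, 1, -7:
  1·M_0 + 4·M_1 + 1·M_2 = 6(Δ_1 - Δ_0) = -54
  1·M_1 + 4·M_2 + 1·M_3 = 6(Δ_2 - Δ_1) = -48
Natural end conditions: M_0 = M_3 = 0.
Hence M_0 = 0, M_1 = -56/5, M_2 = -46/5, M_3 = 0.
On [0, 1], s(x) = -5 + 178/15·x + 0·x² - 28/15·x³.
With x = 1/3: s(1/3) = -451/405.

-1.1136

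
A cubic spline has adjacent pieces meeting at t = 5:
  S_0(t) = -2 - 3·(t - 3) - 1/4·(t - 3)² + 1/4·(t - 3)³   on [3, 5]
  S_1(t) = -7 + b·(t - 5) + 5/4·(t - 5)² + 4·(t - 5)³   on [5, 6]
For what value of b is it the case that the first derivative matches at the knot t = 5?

S_0'(t) = -3 - 1/2·(t - 3) + 3/4·(t - 3)², so S_0'(5) = -1. On the right, S_1'(5) = b, so b = -1.

-1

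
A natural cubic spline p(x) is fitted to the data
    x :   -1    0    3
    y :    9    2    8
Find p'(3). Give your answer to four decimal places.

5.3750

Write M_i for p''(x_i). With h_i = 1, 3 and divided differences Δ_i = -7, 2, the continuity of p' gives the tridiagonal system
  1·M_0 + 8·M_1 + 3·M_2 = 6(Δ_1 - Δ_0) = 54
Natural end conditions: M_0 = M_2 = 0.
Solving: M_0 = 0, M_1 = 27/4, M_2 = 0.
On [0, 3], p'(x) = b_1 + 2c_1·x + 3d_1·x² with b_1 = Δ_1 - h_1(2M_1 + M_2)/6 = -19/4, c_1 = M_1/2 = 27/8, d_1 = (M_2 - M_1)/(6h_1) = -3/8. So p'(3) = 43/8.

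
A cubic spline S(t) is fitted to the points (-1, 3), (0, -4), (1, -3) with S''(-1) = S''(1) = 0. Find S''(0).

12

Write σ_i for S''(x_i). With h_i = 1, 1 and divided differences Δ_i = -7, 1, the continuity of S' gives the tridiagonal system
  1·σ_0 + 4·σ_1 + 1·σ_2 = 6(Δ_1 - Δ_0) = 48
Natural end conditions: σ_0 = σ_2 = 0.
Solving: σ_0 = 0, σ_1 = 12, σ_2 = 0.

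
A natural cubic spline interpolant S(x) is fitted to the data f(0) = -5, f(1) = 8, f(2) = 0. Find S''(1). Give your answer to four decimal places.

With m_i denoting the second derivative at x_i, h_i = 1, 1, and Δ_i = (y_(i+1) − y_i)/h_i = 13, -8:
  1·m_0 + 4·m_1 + 1·m_2 = 6(Δ_1 - Δ_0) = -126
Natural end conditions: m_0 = m_2 = 0.
Solving the tridiagonal system: m_0 = 0, m_1 = -63/2, m_2 = 0.

-31.5000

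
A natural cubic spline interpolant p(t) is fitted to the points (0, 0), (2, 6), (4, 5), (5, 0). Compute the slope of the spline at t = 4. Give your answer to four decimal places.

-3.6818

Put M_i = p'' at the i-th knot. Here h = (2, 2, 1) and Δ = (3, -1/2, -5), so the interior equations h_(i-1)·M_(i-1) + 2(h_(i-1)+h_i)·M_i + h_i·M_(i+1) = 6(Δ_i − Δ_(i-1)) read
  2·M_0 + 8·M_1 + 2·M_2 = 6(Δ_1 - Δ_0) = -21
  2·M_1 + 6·M_2 + 1·M_3 = 6(Δ_2 - Δ_1) = -27
Natural end conditions: M_0 = M_3 = 0.
Hence M_0 = 0, M_1 = -18/11, M_2 = -87/22, M_3 = 0.
On [4, 5], p'(t) = b_2 + 2c_2·(t - 4) + 3d_2·(t - 4)² with b_2 = Δ_2 - h_2(2M_2 + M_3)/6 = -81/22, c_2 = M_2/2 = -87/44, d_2 = (M_3 - M_2)/(6h_2) = 29/44. So p'(4) = -81/22.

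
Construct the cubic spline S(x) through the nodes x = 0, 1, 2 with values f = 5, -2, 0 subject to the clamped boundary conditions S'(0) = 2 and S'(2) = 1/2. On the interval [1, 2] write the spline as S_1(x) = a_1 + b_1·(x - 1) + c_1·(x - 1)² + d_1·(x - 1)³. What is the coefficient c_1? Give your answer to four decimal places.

With M_i denoting the second derivative at x_i, h_i = 1, 1, and Δ_i = (y_(i+1) − y_i)/h_i = -7, 2:
  1·M_0 + 4·M_1 + 1·M_2 = 6(Δ_1 - Δ_0) = 54
Clamped end conditions give two more equations: 2h_0·M_0 + h_0·M_1 = 6(Δ_0 - S'(0)) = -54 and h_1·M_1 + 2h_1·M_2 = 6(S'(2) - Δ_1) = -9.
Hence M_0 = -165/4, M_1 = 57/2, M_2 = -75/4.
On [1, 2], with S_1(x) = a_1 + b_1·(x - 1) + c_1·(x - 1)² + d_1·(x - 1)³: c_1 = M_1/2 = 57/4, d_1 = (M_2 - M_1)/(6h_1) = -63/8, b_1 = Δ_1 - h_1(2M_1 + M_2)/6 = -35/8.

14.2500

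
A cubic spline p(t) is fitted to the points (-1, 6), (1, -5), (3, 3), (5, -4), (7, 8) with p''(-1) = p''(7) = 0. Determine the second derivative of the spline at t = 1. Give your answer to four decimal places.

Put σ_i = p'' at the i-th knot. Here h = (2, 2, 2, 2) and Δ = (-11/2, 4, -7/2, 6), so the interior equations h_(i-1)·σ_(i-1) + 2(h_(i-1)+h_i)·σ_i + h_i·σ_(i+1) = 6(Δ_i − Δ_(i-1)) read
  2·σ_0 + 8·σ_1 + 2·σ_2 = 6(Δ_1 - Δ_0) = 57
  2·σ_1 + 8·σ_2 + 2·σ_3 = 6(Δ_2 - Δ_1) = -45
  2·σ_2 + 8·σ_3 + 2·σ_4 = 6(Δ_3 - Δ_2) = 57
Natural end conditions: σ_0 = σ_4 = 0.
Forward elimination and back-substitution give σ_0 = 0, σ_1 = 39/4, σ_2 = -21/2, σ_3 = 39/4, σ_4 = 0.

9.7500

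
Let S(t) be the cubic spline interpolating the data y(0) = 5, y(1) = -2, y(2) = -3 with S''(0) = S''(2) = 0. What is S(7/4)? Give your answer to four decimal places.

-3.1016

Put M_i = S'' at the i-th knot. Here h = (1, 1) and Δ = (-7, -1), so the interior equations h_(i-1)·M_(i-1) + 2(h_(i-1)+h_i)·M_i + h_i·M_(i+1) = 6(Δ_i − Δ_(i-1)) read
  1·M_0 + 4·M_1 + 1·M_2 = 6(Δ_1 - Δ_0) = 36
Natural end conditions: M_0 = M_2 = 0.
Solving the tridiagonal system: M_0 = 0, M_1 = 9, M_2 = 0.
On [1, 2], S(t) = -2 - 4·(t - 1) + 9/2·(t - 1)² - 3/2·(t - 1)³.
With (t - 1) = 3/4: S(7/4) = -397/128.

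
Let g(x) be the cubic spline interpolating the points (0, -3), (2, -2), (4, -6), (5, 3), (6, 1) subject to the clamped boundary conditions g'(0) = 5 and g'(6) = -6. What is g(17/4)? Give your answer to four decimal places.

-3.8401

Let M_i = g''(x_i). Step sizes h_i = 2, 2, 1, 1; slopes of the chords Δ_i = (y_(i+1) - y_i)/h_i = 1/2, -2, 9, -2.
  2·M_0 + 8·M_1 + 2·M_2 = 6(Δ_1 - Δ_0) = -15
  2·M_1 + 6·M_2 + 1·M_3 = 6(Δ_2 - Δ_1) = 66
  1·M_2 + 4·M_3 + 1·M_4 = 6(Δ_3 - Δ_2) = -66
Clamped end conditions give two more equations: 2h_0·M_0 + h_0·M_1 = 6(Δ_0 - g'(0)) = -27 and h_3·M_3 + 2h_3·M_4 = 6(g'(6) - Δ_3) = -24.
Solving: M_0 = -367/84, M_1 = -100/21, M_2 = 191/12, M_3 = -839/42, M_4 = -169/84.
On [4, 5], g(x) = -6 + 295/42·(x - 4) + 191/24·(x - 4)² - 335/56·(x - 4)³.
With (x - 4) = 1/4: g(17/4) = -13763/3584.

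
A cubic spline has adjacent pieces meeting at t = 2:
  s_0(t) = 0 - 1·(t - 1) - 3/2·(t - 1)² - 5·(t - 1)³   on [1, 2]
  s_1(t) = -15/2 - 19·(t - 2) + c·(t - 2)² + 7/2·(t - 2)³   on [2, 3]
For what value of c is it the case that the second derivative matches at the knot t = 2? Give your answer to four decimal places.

-16.5000

s_0''(t) = -3 - 30·(t - 1), so s_0''(2) = -33. On the right, s_1''(2) = 2c, so c = -33/2.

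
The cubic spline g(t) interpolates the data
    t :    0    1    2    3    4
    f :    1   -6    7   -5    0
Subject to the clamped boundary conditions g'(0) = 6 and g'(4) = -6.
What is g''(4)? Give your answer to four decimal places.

Let σ_i = g''(x_i). Step sizes h_i = 1, 1, 1, 1; slopes of the chords Δ_i = (y_(i+1) - y_i)/h_i = -7, 13, -12, 5.
  1·σ_0 + 4·σ_1 + 1·σ_2 = 6(Δ_1 - Δ_0) = 120
  1·σ_1 + 4·σ_2 + 1·σ_3 = 6(Δ_2 - Δ_1) = -150
  1·σ_2 + 4·σ_3 + 1·σ_4 = 6(Δ_3 - Δ_2) = 102
Clamped end conditions give two more equations: 2h_0·σ_0 + h_0·σ_1 = 6(Δ_0 - g'(0)) = -78 and h_3·σ_3 + 2h_3·σ_4 = 6(g'(4) - Δ_3) = -66.
Solving: σ_0 = -2001/28, σ_1 = 909/14, σ_2 = -273/4, σ_3 = 813/14, σ_4 = -1737/28.

-62.0357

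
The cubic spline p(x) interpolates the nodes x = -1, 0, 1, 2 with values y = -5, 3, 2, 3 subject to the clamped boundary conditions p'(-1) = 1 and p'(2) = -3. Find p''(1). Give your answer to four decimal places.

Put σ_i = p'' at the i-th knot. Here h = (1, 1, 1) and Δ = (8, -1, 1), so the interior equations h_(i-1)·σ_(i-1) + 2(h_(i-1)+h_i)·σ_i + h_i·σ_(i+1) = 6(Δ_i − Δ_(i-1)) read
  1·σ_0 + 4·σ_1 + 1·σ_2 = 6(Δ_1 - Δ_0) = -54
  1·σ_1 + 4·σ_2 + 1·σ_3 = 6(Δ_2 - Δ_1) = 12
Clamped end conditions give two more equations: 2h_0·σ_0 + h_0·σ_1 = 6(Δ_0 - p'(-1)) = 42 and h_2·σ_2 + 2h_2·σ_3 = 6(p'(2) - Δ_2) = -24.
Forward elimination and back-substitution give σ_0 = 506/15, σ_1 = -382/15, σ_2 = 212/15, σ_3 = -286/15.

14.1333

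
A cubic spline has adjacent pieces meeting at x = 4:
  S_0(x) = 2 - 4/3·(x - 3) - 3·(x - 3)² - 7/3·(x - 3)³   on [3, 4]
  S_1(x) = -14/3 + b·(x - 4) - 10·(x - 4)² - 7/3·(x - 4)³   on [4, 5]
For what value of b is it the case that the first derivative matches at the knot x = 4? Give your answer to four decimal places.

-14.3333

S_0'(x) = -4/3 - 6·(x - 3) - 7·(x - 3)², so S_0'(4) = -43/3. On the right, S_1'(4) = b, so b = -43/3.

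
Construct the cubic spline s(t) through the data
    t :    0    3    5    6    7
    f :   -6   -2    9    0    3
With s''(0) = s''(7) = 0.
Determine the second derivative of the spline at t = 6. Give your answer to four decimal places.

Write m_i for s''(x_i). With h_i = 3, 2, 1, 1 and divided differences Δ_i = 4/3, 11/2, -9, 3, the continuity of s' gives the tridiagonal system
  3·m_0 + 10·m_1 + 2·m_2 = 6(Δ_1 - Δ_0) = 25
  2·m_1 + 6·m_2 + 1·m_3 = 6(Δ_2 - Δ_1) = -87
  1·m_2 + 4·m_3 + 1·m_4 = 6(Δ_3 - Δ_2) = 72
Natural end conditions: m_0 = m_4 = 0.
Solving: m_0 = 0, m_1 = 1415/214, m_2 = -2200/107, m_3 = 2476/107, m_4 = 0.

23.1402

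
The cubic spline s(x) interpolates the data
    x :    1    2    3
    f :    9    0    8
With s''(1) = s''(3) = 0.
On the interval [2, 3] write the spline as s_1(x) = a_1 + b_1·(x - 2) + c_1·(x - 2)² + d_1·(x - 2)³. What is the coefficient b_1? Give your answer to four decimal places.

-0.5000

Let M_i = s''(x_i). Step sizes h_i = 1, 1; slopes of the chords Δ_i = (y_(i+1) - y_i)/h_i = -9, 8.
  1·M_0 + 4·M_1 + 1·M_2 = 6(Δ_1 - Δ_0) = 102
Natural end conditions: M_0 = M_2 = 0.
Solving: M_0 = 0, M_1 = 51/2, M_2 = 0.
On [2, 3], with s_1(x) = a_1 + b_1·(x - 2) + c_1·(x - 2)² + d_1·(x - 2)³: c_1 = M_1/2 = 51/4, d_1 = (M_2 - M_1)/(6h_1) = -17/4, b_1 = Δ_1 - h_1(2M_1 + M_2)/6 = -1/2.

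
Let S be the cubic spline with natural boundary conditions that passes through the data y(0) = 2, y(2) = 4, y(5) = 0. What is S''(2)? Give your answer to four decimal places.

-1.4000

With σ_i denoting the second derivative at x_i, h_i = 2, 3, and Δ_i = (y_(i+1) − y_i)/h_i = 1, -4/3:
  2·σ_0 + 10·σ_1 + 3·σ_2 = 6(Δ_1 - Δ_0) = -14
Natural end conditions: σ_0 = σ_2 = 0.
Solving: σ_0 = 0, σ_1 = -7/5, σ_2 = 0.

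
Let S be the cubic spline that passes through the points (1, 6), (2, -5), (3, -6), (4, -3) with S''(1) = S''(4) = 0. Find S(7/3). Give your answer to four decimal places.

Let σ_i = S''(x_i). Step sizes h_i = 1, 1, 1; slopes of the chords Δ_i = (y_(i+1) - y_i)/h_i = -11, -1, 3.
  1·σ_0 + 4·σ_1 + 1·σ_2 = 6(Δ_1 - Δ_0) = 60
  1·σ_1 + 4·σ_2 + 1·σ_3 = 6(Δ_2 - Δ_1) = 24
Natural end conditions: σ_0 = σ_3 = 0.
Forward elimination and back-substitution give σ_0 = 0, σ_1 = 72/5, σ_2 = 12/5, σ_3 = 0.
On [2, 3], S(x) = -5 - 31/5·(x - 2) + 36/5·(x - 2)² - 2·(x - 2)³.
With (x - 2) = 1/3: S(7/3) = -856/135.

-6.3407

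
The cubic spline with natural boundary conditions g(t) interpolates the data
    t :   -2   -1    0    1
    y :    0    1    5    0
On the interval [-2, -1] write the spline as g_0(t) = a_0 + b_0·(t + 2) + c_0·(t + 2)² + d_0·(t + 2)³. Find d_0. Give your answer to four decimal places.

Put M_i = g'' at the i-th knot. Here h = (1, 1, 1) and Δ = (1, 4, -5), so the interior equations h_(i-1)·M_(i-1) + 2(h_(i-1)+h_i)·M_i + h_i·M_(i+1) = 6(Δ_i − Δ_(i-1)) read
  1·M_0 + 4·M_1 + 1·M_2 = 6(Δ_1 - Δ_0) = 18
  1·M_1 + 4·M_2 + 1·M_3 = 6(Δ_2 - Δ_1) = -54
Natural end conditions: M_0 = M_3 = 0.
Forward elimination and back-substitution give M_0 = 0, M_1 = 42/5, M_2 = -78/5, M_3 = 0.
On [-2, -1], with g_0(t) = a_0 + b_0·(t + 2) + c_0·(t + 2)² + d_0·(t + 2)³: c_0 = M_0/2 = 0, d_0 = (M_1 - M_0)/(6h_0) = 7/5, b_0 = Δ_0 - h_0(2M_0 + M_1)/6 = -2/5.

1.4000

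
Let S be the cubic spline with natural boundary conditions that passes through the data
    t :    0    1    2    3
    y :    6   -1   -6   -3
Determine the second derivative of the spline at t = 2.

Put σ_i = S'' at the i-th knot. Here h = (1, 1, 1) and Δ = (-7, -5, 3), so the interior equations h_(i-1)·σ_(i-1) + 2(h_(i-1)+h_i)·σ_i + h_i·σ_(i+1) = 6(Δ_i − Δ_(i-1)) read
  1·σ_0 + 4·σ_1 + 1·σ_2 = 6(Δ_1 - Δ_0) = 12
  1·σ_1 + 4·σ_2 + 1·σ_3 = 6(Δ_2 - Δ_1) = 48
Natural end conditions: σ_0 = σ_3 = 0.
Solving the tridiagonal system: σ_0 = 0, σ_1 = 0, σ_2 = 12, σ_3 = 0.

12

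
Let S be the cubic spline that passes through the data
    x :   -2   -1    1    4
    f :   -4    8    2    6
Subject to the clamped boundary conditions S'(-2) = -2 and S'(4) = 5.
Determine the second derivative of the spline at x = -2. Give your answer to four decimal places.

55.4737

Write m_i for S''(x_i). With h_i = 1, 2, 3 and divided differences Δ_i = 12, -3, 4/3, the continuity of S' gives the tridiagonal system
  1·m_0 + 6·m_1 + 2·m_2 = 6(Δ_1 - Δ_0) = -90
  2·m_1 + 10·m_2 + 3·m_3 = 6(Δ_2 - Δ_1) = 26
Clamped end conditions give two more equations: 2h_0·m_0 + h_0·m_1 = 6(Δ_0 - S'(-2)) = 84 and h_2·m_2 + 2h_2·m_3 = 6(S'(4) - Δ_2) = 22.
Solving the tridiagonal system: m_0 = 1054/19, m_1 = -512/19, m_2 = 154/19, m_3 = -22/57.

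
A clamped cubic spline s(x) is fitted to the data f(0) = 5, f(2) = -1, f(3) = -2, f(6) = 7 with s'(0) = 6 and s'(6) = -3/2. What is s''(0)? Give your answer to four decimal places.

-16.9286

Put m_i = s'' at the i-th knot. Here h = (2, 1, 3) and Δ = (-3, -1, 3), so the interior equations h_(i-1)·m_(i-1) + 2(h_(i-1)+h_i)·m_i + h_i·m_(i+1) = 6(Δ_i − Δ_(i-1)) read
  2·m_0 + 6·m_1 + 1·m_2 = 6(Δ_1 - Δ_0) = 12
  1·m_1 + 8·m_2 + 3·m_3 = 6(Δ_2 - Δ_1) = 24
Clamped end conditions give two more equations: 2h_0·m_0 + h_0·m_1 = 6(Δ_0 - s'(0)) = -54 and h_2·m_2 + 2h_2·m_3 = 6(s'(6) - Δ_2) = -27.
Forward elimination and back-substitution give m_0 = -237/14, m_1 = 48/7, m_2 = 33/7, m_3 = -48/7.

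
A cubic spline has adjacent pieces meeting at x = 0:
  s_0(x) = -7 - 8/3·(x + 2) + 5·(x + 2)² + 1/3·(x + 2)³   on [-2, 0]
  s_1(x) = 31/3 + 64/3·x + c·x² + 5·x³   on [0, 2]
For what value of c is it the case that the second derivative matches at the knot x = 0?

7

s_0''(x) = 10 + 2·(x + 2), so s_0''(0) = 14. On the right, s_1''(0) = 2c, so c = 7.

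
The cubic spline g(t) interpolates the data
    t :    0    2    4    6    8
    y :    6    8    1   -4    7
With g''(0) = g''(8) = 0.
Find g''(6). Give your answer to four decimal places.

5.9732

Write M_i for g''(x_i). With h_i = 2, 2, 2, 2 and divided differences Δ_i = 1, -7/2, -5/2, 11/2, the continuity of g' gives the tridiagonal system
  2·M_0 + 8·M_1 + 2·M_2 = 6(Δ_1 - Δ_0) = -27
  2·M_1 + 8·M_2 + 2·M_3 = 6(Δ_2 - Δ_1) = 6
  2·M_2 + 8·M_3 + 2·M_4 = 6(Δ_3 - Δ_2) = 48
Natural end conditions: M_0 = M_4 = 0.
Hence M_0 = 0, M_1 = -381/112, M_2 = 3/28, M_3 = 669/112, M_4 = 0.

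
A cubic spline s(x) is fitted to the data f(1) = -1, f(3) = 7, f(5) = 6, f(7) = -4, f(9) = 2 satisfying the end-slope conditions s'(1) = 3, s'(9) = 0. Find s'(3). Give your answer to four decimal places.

3.0804

Write M_i for s''(x_i). With h_i = 2, 2, 2, 2 and divided differences Δ_i = 4, -1/2, -5, 3, the continuity of s' gives the tridiagonal system
  2·M_0 + 8·M_1 + 2·M_2 = 6(Δ_1 - Δ_0) = -27
  2·M_1 + 8·M_2 + 2·M_3 = 6(Δ_2 - Δ_1) = -27
  2·M_2 + 8·M_3 + 2·M_4 = 6(Δ_3 - Δ_2) = 48
Clamped end conditions give two more equations: 2h_0·M_0 + h_0·M_1 = 6(Δ_0 - s'(1)) = 6 and h_3·M_3 + 2h_3·M_4 = 6(s'(9) - Δ_3) = -18.
Hence M_0 = 327/112, M_1 = -159/56, M_2 = -81/16, M_3 = 537/56, M_4 = -1041/112.
On [3, 5], s'(x) = b_1 + 2c_1·(x - 3) + 3d_1·(x - 3)² with b_1 = Δ_1 - h_1(2M_1 + M_2)/6 = 345/112, c_1 = M_1/2 = -159/112, d_1 = (M_2 - M_1)/(6h_1) = -83/448. So s'(3) = 345/112.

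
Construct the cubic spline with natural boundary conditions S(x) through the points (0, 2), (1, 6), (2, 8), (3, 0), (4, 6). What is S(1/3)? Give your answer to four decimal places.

3.2063

Put M_i = S'' at the i-th knot. Here h = (1, 1, 1, 1) and Δ = (4, 2, -8, 6), so the interior equations h_(i-1)·M_(i-1) + 2(h_(i-1)+h_i)·M_i + h_i·M_(i+1) = 6(Δ_i − Δ_(i-1)) read
  1·M_0 + 4·M_1 + 1·M_2 = 6(Δ_1 - Δ_0) = -12
  1·M_1 + 4·M_2 + 1·M_3 = 6(Δ_2 - Δ_1) = -60
  1·M_2 + 4·M_3 + 1·M_4 = 6(Δ_3 - Δ_2) = 84
Natural end conditions: M_0 = M_4 = 0.
Solving: M_0 = 0, M_1 = 18/7, M_2 = -156/7, M_3 = 186/7, M_4 = 0.
On [0, 1], S(x) = 2 + 25/7·x + 0·x² + 3/7·x³.
With x = 1/3: S(1/3) = 202/63.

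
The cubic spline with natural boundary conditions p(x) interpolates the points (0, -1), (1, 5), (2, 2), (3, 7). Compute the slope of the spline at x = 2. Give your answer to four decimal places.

Put m_i = p'' at the i-th knot. Here h = (1, 1, 1) and Δ = (6, -3, 5), so the interior equations h_(i-1)·m_(i-1) + 2(h_(i-1)+h_i)·m_i + h_i·m_(i+1) = 6(Δ_i − Δ_(i-1)) read
  1·m_0 + 4·m_1 + 1·m_2 = 6(Δ_1 - Δ_0) = -54
  1·m_1 + 4·m_2 + 1·m_3 = 6(Δ_2 - Δ_1) = 48
Natural end conditions: m_0 = m_3 = 0.
Solving the tridiagonal system: m_0 = 0, m_1 = -88/5, m_2 = 82/5, m_3 = 0.
On [2, 3], p'(x) = b_2 + 2c_2·(x - 2) + 3d_2·(x - 2)² with b_2 = Δ_2 - h_2(2m_2 + m_3)/6 = -7/15, c_2 = m_2/2 = 41/5, d_2 = (m_3 - m_2)/(6h_2) = -41/15. So p'(2) = -7/15.

-0.4667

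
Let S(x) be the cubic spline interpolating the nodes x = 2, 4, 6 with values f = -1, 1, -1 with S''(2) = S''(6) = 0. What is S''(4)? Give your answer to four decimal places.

-1.5000

Let σ_i = S''(x_i). Step sizes h_i = 2, 2; slopes of the chords Δ_i = (y_(i+1) - y_i)/h_i = 1, -1.
  2·σ_0 + 8·σ_1 + 2·σ_2 = 6(Δ_1 - Δ_0) = -12
Natural end conditions: σ_0 = σ_2 = 0.
Solving the tridiagonal system: σ_0 = 0, σ_1 = -3/2, σ_2 = 0.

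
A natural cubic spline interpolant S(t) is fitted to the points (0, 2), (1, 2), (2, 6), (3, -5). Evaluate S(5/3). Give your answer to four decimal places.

Put σ_i = S'' at the i-th knot. Here h = (1, 1, 1) and Δ = (0, 4, -11), so the interior equations h_(i-1)·σ_(i-1) + 2(h_(i-1)+h_i)·σ_i + h_i·σ_(i+1) = 6(Δ_i − Δ_(i-1)) read
  1·σ_0 + 4·σ_1 + 1·σ_2 = 6(Δ_1 - Δ_0) = 24
  1·σ_1 + 4·σ_2 + 1·σ_3 = 6(Δ_2 - Δ_1) = -90
Natural end conditions: σ_0 = σ_3 = 0.
Forward elimination and back-substitution give σ_0 = 0, σ_1 = 62/5, σ_2 = -128/5, σ_3 = 0.
On [1, 2], S(t) = 2 + 62/15·(t - 1) + 31/5·(t - 1)² - 19/3·(t - 1)³.
With (t - 1) = 2/3: S(5/3) = 2282/405.

5.6346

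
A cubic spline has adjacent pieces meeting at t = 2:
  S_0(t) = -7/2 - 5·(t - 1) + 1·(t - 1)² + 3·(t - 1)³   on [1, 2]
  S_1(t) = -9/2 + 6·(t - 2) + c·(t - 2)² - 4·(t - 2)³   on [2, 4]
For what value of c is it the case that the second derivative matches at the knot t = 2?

S_0''(t) = 2 + 18·(t - 1), so S_0''(2) = 20. On the right, S_1''(2) = 2c, so c = 10.

10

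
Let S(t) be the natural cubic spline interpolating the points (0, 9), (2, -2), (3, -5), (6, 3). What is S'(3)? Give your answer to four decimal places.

With M_i denoting the second derivative at x_i, h_i = 2, 1, 3, and Δ_i = (y_(i+1) − y_i)/h_i = -11/2, -3, 8/3:
  2·M_0 + 6·M_1 + 1·M_2 = 6(Δ_1 - Δ_0) = 15
  1·M_1 + 8·M_2 + 3·M_3 = 6(Δ_2 - Δ_1) = 34
Natural end conditions: M_0 = M_3 = 0.
Forward elimination and back-substitution give M_0 = 0, M_1 = 86/47, M_2 = 189/47, M_3 = 0.
On [3, 6], S'(t) = b_2 + 2c_2·(t - 3) + 3d_2·(t - 3)² with b_2 = Δ_2 - h_2(2M_2 + M_3)/6 = -191/141, c_2 = M_2/2 = 189/94, d_2 = (M_3 - M_2)/(6h_2) = -21/94. So S'(3) = -191/141.

-1.3546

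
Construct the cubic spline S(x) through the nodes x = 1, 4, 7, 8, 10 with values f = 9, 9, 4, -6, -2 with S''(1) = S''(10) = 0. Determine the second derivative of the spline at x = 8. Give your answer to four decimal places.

13.4000

Let M_i = S''(x_i). Step sizes h_i = 3, 3, 1, 2; slopes of the chords Δ_i = (y_(i+1) - y_i)/h_i = 0, -5/3, -10, 2.
  3·M_0 + 12·M_1 + 3·M_2 = 6(Δ_1 - Δ_0) = -10
  3·M_1 + 8·M_2 + 1·M_3 = 6(Δ_2 - Δ_1) = -50
  1·M_2 + 6·M_3 + 2·M_4 = 6(Δ_3 - Δ_2) = 72
Natural end conditions: M_0 = M_4 = 0.
Solving: M_0 = 0, M_1 = 19/15, M_2 = -42/5, M_3 = 67/5, M_4 = 0.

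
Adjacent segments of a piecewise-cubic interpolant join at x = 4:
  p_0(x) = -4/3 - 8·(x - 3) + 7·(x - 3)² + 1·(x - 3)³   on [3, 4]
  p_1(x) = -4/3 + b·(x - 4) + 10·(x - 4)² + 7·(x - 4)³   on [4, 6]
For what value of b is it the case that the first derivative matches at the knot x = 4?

p_0'(x) = -8 + 14·(x - 3) + 3·(x - 3)², so p_0'(4) = 9. On the right, p_1'(4) = b, so b = 9.

9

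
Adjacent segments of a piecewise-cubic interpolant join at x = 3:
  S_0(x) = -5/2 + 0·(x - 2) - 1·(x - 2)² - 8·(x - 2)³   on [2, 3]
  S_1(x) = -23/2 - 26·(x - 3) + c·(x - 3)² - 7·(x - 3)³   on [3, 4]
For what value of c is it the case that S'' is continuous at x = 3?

-25

S_0''(x) = -2 - 48·(x - 2), so S_0''(3) = -50. On the right, S_1''(3) = 2c, so c = -25.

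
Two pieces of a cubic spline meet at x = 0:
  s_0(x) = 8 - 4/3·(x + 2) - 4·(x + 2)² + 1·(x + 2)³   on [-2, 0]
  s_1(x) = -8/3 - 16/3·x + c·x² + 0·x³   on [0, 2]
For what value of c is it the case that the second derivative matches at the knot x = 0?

2

s_0''(x) = -8 + 6·(x + 2), so s_0''(0) = 4. On the right, s_1''(0) = 2c, so c = 2.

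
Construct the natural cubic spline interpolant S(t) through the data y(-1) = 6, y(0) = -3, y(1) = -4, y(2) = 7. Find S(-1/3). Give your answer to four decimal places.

With σ_i denoting the second derivative at x_i, h_i = 1, 1, 1, and Δ_i = (y_(i+1) − y_i)/h_i = -9, -1, 11:
  1·σ_0 + 4·σ_1 + 1·σ_2 = 6(Δ_1 - Δ_0) = 48
  1·σ_1 + 4·σ_2 + 1·σ_3 = 6(Δ_2 - Δ_1) = 72
Natural end conditions: σ_0 = σ_3 = 0.
Hence σ_0 = 0, σ_1 = 8, σ_2 = 16, σ_3 = 0.
On [-1, 0], S(t) = 6 - 31/3·(t + 1) + 0·(t + 1)² + 4/3·(t + 1)³.
With (t + 1) = 2/3: S(-1/3) = -40/81.

-0.4938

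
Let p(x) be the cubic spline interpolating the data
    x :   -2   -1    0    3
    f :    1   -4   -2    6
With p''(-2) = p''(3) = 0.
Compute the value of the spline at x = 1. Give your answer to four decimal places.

1.1326

Put m_i = p'' at the i-th knot. Here h = (1, 1, 3) and Δ = (-5, 2, 8/3), so the interior equations h_(i-1)·m_(i-1) + 2(h_(i-1)+h_i)·m_i + h_i·m_(i+1) = 6(Δ_i − Δ_(i-1)) read
  1·m_0 + 4·m_1 + 1·m_2 = 6(Δ_1 - Δ_0) = 42
  1·m_1 + 8·m_2 + 3·m_3 = 6(Δ_2 - Δ_1) = 4
Natural end conditions: m_0 = m_3 = 0.
Forward elimination and back-substitution give m_0 = 0, m_1 = 332/31, m_2 = -26/31, m_3 = 0.
On [0, 3], p(x) = -2 + 326/93·x - 13/31·x² + 13/279·x³.
With x = 1: p(1) = 316/279.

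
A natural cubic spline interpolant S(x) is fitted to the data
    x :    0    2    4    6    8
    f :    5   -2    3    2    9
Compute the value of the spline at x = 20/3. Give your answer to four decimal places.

3.3016

With σ_i denoting the second derivative at x_i, h_i = 2, 2, 2, 2, and Δ_i = (y_(i+1) − y_i)/h_i = -7/2, 5/2, -1/2, 7/2:
  2·σ_0 + 8·σ_1 + 2·σ_2 = 6(Δ_1 - Δ_0) = 36
  2·σ_1 + 8·σ_2 + 2·σ_3 = 6(Δ_2 - Δ_1) = -18
  2·σ_2 + 8·σ_3 + 2·σ_4 = 6(Δ_3 - Δ_2) = 24
Natural end conditions: σ_0 = σ_4 = 0.
Solving: σ_0 = 0, σ_1 = 159/28, σ_2 = -33/7, σ_3 = 117/28, σ_4 = 0.
On [6, 8], S(x) = 2 + 5/7·(x - 6) + 117/56·(x - 6)² - 39/112·(x - 6)³.
With (x - 6) = 2/3: S(20/3) = 208/63.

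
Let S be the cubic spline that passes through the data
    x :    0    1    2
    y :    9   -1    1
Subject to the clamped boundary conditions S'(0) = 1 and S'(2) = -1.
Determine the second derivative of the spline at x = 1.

38

Write m_i for S''(x_i). With h_i = 1, 1 and divided differences Δ_i = -10, 2, the continuity of S' gives the tridiagonal system
  1·m_0 + 4·m_1 + 1·m_2 = 6(Δ_1 - Δ_0) = 72
Clamped end conditions give two more equations: 2h_0·m_0 + h_0·m_1 = 6(Δ_0 - S'(0)) = -66 and h_1·m_1 + 2h_1·m_2 = 6(S'(2) - Δ_1) = -18.
Hence m_0 = -52, m_1 = 38, m_2 = -28.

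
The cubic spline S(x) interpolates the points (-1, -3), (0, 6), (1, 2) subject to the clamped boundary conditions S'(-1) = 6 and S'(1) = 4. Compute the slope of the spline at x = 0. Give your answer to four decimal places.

1.2500

Let m_i = S''(x_i). Step sizes h_i = 1, 1; slopes of the chords Δ_i = (y_(i+1) - y_i)/h_i = 9, -4.
  1·m_0 + 4·m_1 + 1·m_2 = 6(Δ_1 - Δ_0) = -78
Clamped end conditions give two more equations: 2h_0·m_0 + h_0·m_1 = 6(Δ_0 - S'(-1)) = 18 and h_1·m_1 + 2h_1·m_2 = 6(S'(1) - Δ_1) = 48.
Hence m_0 = 55/2, m_1 = -37, m_2 = 85/2.
On [0, 1], S'(x) = b_1 + 2c_1·x + 3d_1·x² with b_1 = Δ_1 - h_1(2m_1 + m_2)/6 = 5/4, c_1 = m_1/2 = -37/2, d_1 = (m_2 - m_1)/(6h_1) = 53/4. So S'(0) = 5/4.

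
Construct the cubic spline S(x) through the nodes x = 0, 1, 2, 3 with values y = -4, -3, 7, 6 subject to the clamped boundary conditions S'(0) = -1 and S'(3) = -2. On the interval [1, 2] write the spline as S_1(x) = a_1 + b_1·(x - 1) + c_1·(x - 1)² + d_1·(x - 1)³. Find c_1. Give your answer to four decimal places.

Let M_i = S''(x_i). Step sizes h_i = 1, 1, 1; slopes of the chords Δ_i = (y_(i+1) - y_i)/h_i = 1, 10, -1.
  1·M_0 + 4·M_1 + 1·M_2 = 6(Δ_1 - Δ_0) = 54
  1·M_1 + 4·M_2 + 1·M_3 = 6(Δ_2 - Δ_1) = -66
Clamped end conditions give two more equations: 2h_0·M_0 + h_0·M_1 = 6(Δ_0 - S'(0)) = 12 and h_2·M_2 + 2h_2·M_3 = 6(S'(3) - Δ_2) = -6.
Solving: M_0 = -64/15, M_1 = 308/15, M_2 = -358/15, M_3 = 134/15.
On [1, 2], with S_1(x) = a_1 + b_1·(x - 1) + c_1·(x - 1)² + d_1·(x - 1)³: c_1 = M_1/2 = 154/15, d_1 = (M_2 - M_1)/(6h_1) = -37/5, b_1 = Δ_1 - h_1(2M_1 + M_2)/6 = 107/15.

10.2667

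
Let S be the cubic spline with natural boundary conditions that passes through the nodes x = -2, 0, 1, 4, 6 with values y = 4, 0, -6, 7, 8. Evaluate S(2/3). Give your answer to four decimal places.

-4.3650

Put σ_i = S'' at the i-th knot. Here h = (2, 1, 3, 2) and Δ = (-2, -6, 13/3, 1/2), so the interior equations h_(i-1)·σ_(i-1) + 2(h_(i-1)+h_i)·σ_i + h_i·σ_(i+1) = 6(Δ_i − Δ_(i-1)) read
  2·σ_0 + 6·σ_1 + 1·σ_2 = 6(Δ_1 - Δ_0) = -24
  1·σ_1 + 8·σ_2 + 3·σ_3 = 6(Δ_2 - Δ_1) = 62
  3·σ_2 + 10·σ_3 + 2·σ_4 = 6(Δ_3 - Δ_2) = -23
Natural end conditions: σ_0 = σ_4 = 0.
Forward elimination and back-substitution give σ_0 = 0, σ_1 = -2393/416, σ_2 = 2187/208, σ_3 = -2269/416, σ_4 = 0.
On [0, 1], S(x) = 0 - 3641/624·x - 2393/832·x² + 6767/2496·x³.
With x = 2/3: S(2/3) = -5657/1296.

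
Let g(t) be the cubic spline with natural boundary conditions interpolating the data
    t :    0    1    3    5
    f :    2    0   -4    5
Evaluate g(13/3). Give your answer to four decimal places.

Write σ_i for g''(x_i). With h_i = 1, 2, 2 and divided differences Δ_i = -2, -2, 9/2, the continuity of g' gives the tridiagonal system
  1·σ_0 + 6·σ_1 + 2·σ_2 = 6(Δ_1 - Δ_0) = 0
  2·σ_1 + 8·σ_2 + 2·σ_3 = 6(Δ_2 - Δ_1) = 39
Natural end conditions: σ_0 = σ_3 = 0.
Solving: σ_0 = 0, σ_1 = -39/22, σ_2 = 117/22, σ_3 = 0.
On [3, 5], g(t) = -4 + 21/22·(t - 3) + 117/44·(t - 3)² - 39/88·(t - 3)³.
With (t - 3) = 4/3: g(13/3) = 94/99.

0.9495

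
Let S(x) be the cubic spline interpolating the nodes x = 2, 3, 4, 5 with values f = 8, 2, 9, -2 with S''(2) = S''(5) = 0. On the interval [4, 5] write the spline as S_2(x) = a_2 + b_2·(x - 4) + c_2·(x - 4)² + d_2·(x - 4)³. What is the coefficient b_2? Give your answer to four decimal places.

With σ_i denoting the second derivative at x_i, h_i = 1, 1, 1, and Δ_i = (y_(i+1) − y_i)/h_i = -6, 7, -11:
  1·σ_0 + 4·σ_1 + 1·σ_2 = 6(Δ_1 - Δ_0) = 78
  1·σ_1 + 4·σ_2 + 1·σ_3 = 6(Δ_2 - Δ_1) = -108
Natural end conditions: σ_0 = σ_3 = 0.
Hence σ_0 = 0, σ_1 = 28, σ_2 = -34, σ_3 = 0.
On [4, 5], with S_2(x) = a_2 + b_2·(x - 4) + c_2·(x - 4)² + d_2·(x - 4)³: c_2 = σ_2/2 = -17, d_2 = (σ_3 - σ_2)/(6h_2) = 17/3, b_2 = Δ_2 - h_2(2σ_2 + σ_3)/6 = 1/3.

0.3333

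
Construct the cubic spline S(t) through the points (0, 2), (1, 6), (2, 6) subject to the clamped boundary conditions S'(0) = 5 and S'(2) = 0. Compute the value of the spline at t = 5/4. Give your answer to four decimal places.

Let σ_i = S''(x_i). Step sizes h_i = 1, 1; slopes of the chords Δ_i = (y_(i+1) - y_i)/h_i = 4, 0.
  1·σ_0 + 4·σ_1 + 1·σ_2 = 6(Δ_1 - Δ_0) = -24
Clamped end conditions give two more equations: 2h_0·σ_0 + h_0·σ_1 = 6(Δ_0 - S'(0)) = -6 and h_1·σ_1 + 2h_1·σ_2 = 6(S'(2) - Δ_1) = 0.
Hence σ_0 = 1/2, σ_1 = -7, σ_2 = 7/2.
On [1, 2], S(t) = 6 + 7/4·(t - 1) - 7/2·(t - 1)² + 7/4·(t - 1)³.
With (t - 1) = 1/4: S(5/4) = 1599/256.

6.2461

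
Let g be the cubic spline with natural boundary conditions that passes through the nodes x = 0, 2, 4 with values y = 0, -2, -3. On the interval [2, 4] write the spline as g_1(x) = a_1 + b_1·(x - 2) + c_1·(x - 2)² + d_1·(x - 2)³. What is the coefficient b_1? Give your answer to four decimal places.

Put σ_i = g'' at the i-th knot. Here h = (2, 2) and Δ = (-1, -1/2), so the interior equations h_(i-1)·σ_(i-1) + 2(h_(i-1)+h_i)·σ_i + h_i·σ_(i+1) = 6(Δ_i − Δ_(i-1)) read
  2·σ_0 + 8·σ_1 + 2·σ_2 = 6(Δ_1 - Δ_0) = 3
Natural end conditions: σ_0 = σ_2 = 0.
Solving the tridiagonal system: σ_0 = 0, σ_1 = 3/8, σ_2 = 0.
On [2, 4], with g_1(x) = a_1 + b_1·(x - 2) + c_1·(x - 2)² + d_1·(x - 2)³: c_1 = σ_1/2 = 3/16, d_1 = (σ_2 - σ_1)/(6h_1) = -1/32, b_1 = Δ_1 - h_1(2σ_1 + σ_2)/6 = -3/4.

-0.7500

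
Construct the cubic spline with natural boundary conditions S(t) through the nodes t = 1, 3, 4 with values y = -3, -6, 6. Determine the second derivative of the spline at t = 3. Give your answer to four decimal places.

13.5000

Let M_i = S''(x_i). Step sizes h_i = 2, 1; slopes of the chords Δ_i = (y_(i+1) - y_i)/h_i = -3/2, 12.
  2·M_0 + 6·M_1 + 1·M_2 = 6(Δ_1 - Δ_0) = 81
Natural end conditions: M_0 = M_2 = 0.
Solving the tridiagonal system: M_0 = 0, M_1 = 27/2, M_2 = 0.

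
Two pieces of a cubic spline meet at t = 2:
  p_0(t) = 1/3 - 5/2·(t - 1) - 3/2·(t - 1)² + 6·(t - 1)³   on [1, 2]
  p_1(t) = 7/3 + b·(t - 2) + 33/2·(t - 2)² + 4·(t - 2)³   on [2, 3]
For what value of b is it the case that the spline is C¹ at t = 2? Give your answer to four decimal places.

12.5000

p_0'(t) = -5/2 - 3·(t - 1) + 18·(t - 1)², so p_0'(2) = 25/2. On the right, p_1'(2) = b, so b = 25/2.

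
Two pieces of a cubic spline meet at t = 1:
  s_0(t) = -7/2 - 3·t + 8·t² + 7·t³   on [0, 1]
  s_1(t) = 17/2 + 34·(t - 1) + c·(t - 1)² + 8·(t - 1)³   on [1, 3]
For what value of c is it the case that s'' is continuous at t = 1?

s_0''(t) = 16 + 42·t, so s_0''(1) = 58. On the right, s_1''(1) = 2c, so c = 29.

29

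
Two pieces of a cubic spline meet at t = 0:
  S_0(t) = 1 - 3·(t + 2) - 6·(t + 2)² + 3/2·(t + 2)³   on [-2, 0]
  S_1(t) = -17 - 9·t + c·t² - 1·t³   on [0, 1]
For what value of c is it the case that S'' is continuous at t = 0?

3

S_0''(t) = -12 + 9·(t + 2), so S_0''(0) = 6. On the right, S_1''(0) = 2c, so c = 3.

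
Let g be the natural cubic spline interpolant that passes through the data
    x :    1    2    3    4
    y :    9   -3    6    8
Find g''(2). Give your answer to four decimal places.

With M_i denoting the second derivative at x_i, h_i = 1, 1, 1, and Δ_i = (y_(i+1) − y_i)/h_i = -12, 9, 2:
  1·M_0 + 4·M_1 + 1·M_2 = 6(Δ_1 - Δ_0) = 126
  1·M_1 + 4·M_2 + 1·M_3 = 6(Δ_2 - Δ_1) = -42
Natural end conditions: M_0 = M_3 = 0.
Solving the tridiagonal system: M_0 = 0, M_1 = 182/5, M_2 = -98/5, M_3 = 0.

36.4000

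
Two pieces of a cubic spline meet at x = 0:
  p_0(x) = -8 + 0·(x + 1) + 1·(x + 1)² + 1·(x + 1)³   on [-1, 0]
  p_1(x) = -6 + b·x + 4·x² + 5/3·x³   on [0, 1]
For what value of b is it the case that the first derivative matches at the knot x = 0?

5

p_0'(x) = 0 + 2·(x + 1) + 3·(x + 1)², so p_0'(0) = 5. On the right, p_1'(0) = b, so b = 5.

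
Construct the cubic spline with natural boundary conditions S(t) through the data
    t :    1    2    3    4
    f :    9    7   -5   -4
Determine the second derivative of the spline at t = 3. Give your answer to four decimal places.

With m_i denoting the second derivative at x_i, h_i = 1, 1, 1, and Δ_i = (y_(i+1) − y_i)/h_i = -2, -12, 1:
  1·m_0 + 4·m_1 + 1·m_2 = 6(Δ_1 - Δ_0) = -60
  1·m_1 + 4·m_2 + 1·m_3 = 6(Δ_2 - Δ_1) = 78
Natural end conditions: m_0 = m_3 = 0.
Solving: m_0 = 0, m_1 = -106/5, m_2 = 124/5, m_3 = 0.

24.8000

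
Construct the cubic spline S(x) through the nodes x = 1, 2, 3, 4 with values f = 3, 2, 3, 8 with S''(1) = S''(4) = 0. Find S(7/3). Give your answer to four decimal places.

With σ_i denoting the second derivative at x_i, h_i = 1, 1, 1, and Δ_i = (y_(i+1) − y_i)/h_i = -1, 1, 5:
  1·σ_0 + 4·σ_1 + 1·σ_2 = 6(Δ_1 - Δ_0) = 12
  1·σ_1 + 4·σ_2 + 1·σ_3 = 6(Δ_2 - Δ_1) = 24
Natural end conditions: σ_0 = σ_3 = 0.
Forward elimination and back-substitution give σ_0 = 0, σ_1 = 8/5, σ_2 = 28/5, σ_3 = 0.
On [2, 3], S(x) = 2 - 7/15·(x - 2) + 4/5·(x - 2)² + 2/3·(x - 2)³.
With (x - 2) = 1/3: S(7/3) = 793/405.

1.9580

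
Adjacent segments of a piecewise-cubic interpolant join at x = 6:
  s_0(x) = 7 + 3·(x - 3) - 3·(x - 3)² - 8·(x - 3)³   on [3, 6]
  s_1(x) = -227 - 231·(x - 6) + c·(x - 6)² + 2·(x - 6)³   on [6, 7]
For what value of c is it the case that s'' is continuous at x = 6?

-75

s_0''(x) = -6 - 48·(x - 3), so s_0''(6) = -150. On the right, s_1''(6) = 2c, so c = -75.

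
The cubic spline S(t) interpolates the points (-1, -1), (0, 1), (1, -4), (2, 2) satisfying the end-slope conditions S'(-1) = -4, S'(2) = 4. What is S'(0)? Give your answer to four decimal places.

Let M_i = S''(x_i). Step sizes h_i = 1, 1, 1; slopes of the chords Δ_i = (y_(i+1) - y_i)/h_i = 2, -5, 6.
  1·M_0 + 4·M_1 + 1·M_2 = 6(Δ_1 - Δ_0) = -42
  1·M_1 + 4·M_2 + 1·M_3 = 6(Δ_2 - Δ_1) = 66
Clamped end conditions give two more equations: 2h_0·M_0 + h_0·M_1 = 6(Δ_0 - S'(-1)) = 36 and h_2·M_2 + 2h_2·M_3 = 6(S'(2) - Δ_2) = -12.
Forward elimination and back-substitution give M_0 = 458/15, M_1 = -376/15, M_2 = 416/15, M_3 = -298/15.
On [0, 1], S'(t) = b_1 + 2c_1·t + 3d_1·t² with b_1 = Δ_1 - h_1(2M_1 + M_2)/6 = -19/15, c_1 = M_1/2 = -188/15, d_1 = (M_2 - M_1)/(6h_1) = 44/5. So S'(0) = -19/15.

-1.2667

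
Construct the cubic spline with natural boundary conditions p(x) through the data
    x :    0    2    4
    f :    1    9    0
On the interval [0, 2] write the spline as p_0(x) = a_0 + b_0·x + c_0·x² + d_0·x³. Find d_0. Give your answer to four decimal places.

-0.5313

Put σ_i = p'' at the i-th knot. Here h = (2, 2) and Δ = (4, -9/2), so the interior equations h_(i-1)·σ_(i-1) + 2(h_(i-1)+h_i)·σ_i + h_i·σ_(i+1) = 6(Δ_i − Δ_(i-1)) read
  2·σ_0 + 8·σ_1 + 2·σ_2 = 6(Δ_1 - Δ_0) = -51
Natural end conditions: σ_0 = σ_2 = 0.
Solving the tridiagonal system: σ_0 = 0, σ_1 = -51/8, σ_2 = 0.
On [0, 2], with p_0(x) = a_0 + b_0·x + c_0·x² + d_0·x³: c_0 = σ_0/2 = 0, d_0 = (σ_1 - σ_0)/(6h_0) = -17/32, b_0 = Δ_0 - h_0(2σ_0 + σ_1)/6 = 49/8.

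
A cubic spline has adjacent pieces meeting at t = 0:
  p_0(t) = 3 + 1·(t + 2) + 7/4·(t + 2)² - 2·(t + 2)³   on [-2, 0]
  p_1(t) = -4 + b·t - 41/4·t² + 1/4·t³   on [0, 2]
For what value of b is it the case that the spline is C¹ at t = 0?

p_0'(t) = 1 + 7/2·(t + 2) - 6·(t + 2)², so p_0'(0) = -16. On the right, p_1'(0) = b, so b = -16.

-16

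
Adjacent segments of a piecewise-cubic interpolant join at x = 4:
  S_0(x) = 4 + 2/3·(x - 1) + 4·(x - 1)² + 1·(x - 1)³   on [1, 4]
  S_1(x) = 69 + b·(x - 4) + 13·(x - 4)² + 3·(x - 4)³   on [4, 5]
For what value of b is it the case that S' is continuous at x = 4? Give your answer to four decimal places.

S_0'(x) = 2/3 + 8·(x - 1) + 3·(x - 1)², so S_0'(4) = 155/3. On the right, S_1'(4) = b, so b = 155/3.

51.6667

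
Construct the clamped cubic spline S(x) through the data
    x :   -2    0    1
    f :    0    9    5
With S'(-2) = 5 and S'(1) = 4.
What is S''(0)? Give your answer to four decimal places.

Write m_i for S''(x_i). With h_i = 2, 1 and divided differences Δ_i = 9/2, -4, the continuity of S' gives the tridiagonal system
  2·m_0 + 6·m_1 + 1·m_2 = 6(Δ_1 - Δ_0) = -51
Clamped end conditions give two more equations: 2h_0·m_0 + h_0·m_1 = 6(Δ_0 - S'(-2)) = -3 and h_1·m_1 + 2h_1·m_2 = 6(S'(1) - Δ_1) = 48.
Forward elimination and back-substitution give m_0 = 89/12, m_1 = -49/3, m_2 = 193/6.

-16.3333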